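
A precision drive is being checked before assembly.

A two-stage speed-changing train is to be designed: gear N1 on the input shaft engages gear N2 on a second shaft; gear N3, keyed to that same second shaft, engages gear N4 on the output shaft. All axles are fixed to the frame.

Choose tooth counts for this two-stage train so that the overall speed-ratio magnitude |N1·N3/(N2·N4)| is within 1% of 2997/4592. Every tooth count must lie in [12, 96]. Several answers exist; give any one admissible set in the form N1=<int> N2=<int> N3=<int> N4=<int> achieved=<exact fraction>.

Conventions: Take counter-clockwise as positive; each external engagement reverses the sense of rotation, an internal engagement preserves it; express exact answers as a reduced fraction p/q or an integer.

design class (target 2997/4592): fixed-axis compound train
target = 2997/4592 in lowest terms: an exact hit needs N1·N3 = k·2997 and N2·N4 = k·4592 for one integer k, every count in [12, 96]; additionally prefer no 1:1 stage (N1 ≠ N2, N3 ≠ N4)
k = 1: N1·N3 = 2997 = 37·81, N2·N4 = 4592 = 56·82
achieved = 37·81/(56·82) = 2997/4592; |achieved − target| = 0 ≤ 2997/459200 ✓

N1=37 N2=56 N3=81 N4=82 achieved=2997/4592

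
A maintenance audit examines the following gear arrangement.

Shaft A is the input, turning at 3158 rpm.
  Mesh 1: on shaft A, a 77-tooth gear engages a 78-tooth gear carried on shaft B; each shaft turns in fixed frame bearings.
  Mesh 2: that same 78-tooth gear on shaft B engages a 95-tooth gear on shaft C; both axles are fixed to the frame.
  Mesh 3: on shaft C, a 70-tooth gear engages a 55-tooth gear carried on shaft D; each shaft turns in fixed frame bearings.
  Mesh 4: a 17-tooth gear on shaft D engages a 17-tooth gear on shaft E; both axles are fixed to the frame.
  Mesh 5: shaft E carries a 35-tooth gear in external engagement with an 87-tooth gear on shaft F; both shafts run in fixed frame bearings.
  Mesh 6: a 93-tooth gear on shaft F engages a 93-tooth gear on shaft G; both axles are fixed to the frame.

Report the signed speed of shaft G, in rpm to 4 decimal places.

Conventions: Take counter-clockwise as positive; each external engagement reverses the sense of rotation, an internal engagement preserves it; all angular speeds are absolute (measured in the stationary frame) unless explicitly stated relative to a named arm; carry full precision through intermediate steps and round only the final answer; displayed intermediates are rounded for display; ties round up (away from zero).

recognized (7 fixed axles, 6 meshes): fixed-axis compound train
mesh 1 [77T→78T]: ω = 3158.0000×77/78 = 3117.5128 rpm, sense flips to −
mesh 2 [78T→95T]: ω = 3117.5128×78/95 = 2559.6421 rpm, sense flips to +
mesh 3 [70T→55T]: ω = 2559.6421×70/55 = 3257.7263 rpm, sense flips to −
mesh 4 [17T→17T]: ω = 3257.7263×17/17 = 3257.7263 rpm, sense flips to +
mesh 5 [35T→87T]: ω = 3257.7263×35/87 = 1310.5796 rpm, sense flips to −
mesh 6 [93T→93T]: ω = 1310.5796×93/93 = 1310.5796 rpm, sense flips to +
signed output speed = +1310.5796 rpm

+1310.5796 rpm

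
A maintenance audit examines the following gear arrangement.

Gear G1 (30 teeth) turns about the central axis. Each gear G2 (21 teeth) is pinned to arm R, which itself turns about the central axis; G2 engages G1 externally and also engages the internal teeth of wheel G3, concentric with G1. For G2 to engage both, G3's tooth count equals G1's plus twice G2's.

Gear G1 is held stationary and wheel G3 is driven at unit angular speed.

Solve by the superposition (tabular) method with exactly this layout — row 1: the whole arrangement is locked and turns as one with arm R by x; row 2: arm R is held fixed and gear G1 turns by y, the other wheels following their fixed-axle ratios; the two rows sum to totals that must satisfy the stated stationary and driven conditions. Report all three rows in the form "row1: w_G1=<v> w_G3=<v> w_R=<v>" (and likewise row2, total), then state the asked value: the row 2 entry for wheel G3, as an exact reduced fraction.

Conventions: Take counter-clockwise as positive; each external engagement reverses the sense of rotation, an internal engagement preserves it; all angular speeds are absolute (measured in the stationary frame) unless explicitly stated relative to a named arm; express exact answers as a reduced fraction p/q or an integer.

row1: w_G1=12/17 w_G3=12/17 w_R=12/17
row2: w_G1=-12/17 w_G3=5/17 w_R=0
total: w_G1=0 w_G3=1 w_R=12/17
asked value: 5/17

recognized (axles ride arm R): planetary set, 30/21/72 teeth
row 1: whole set turns with the arm by x
row 2 (arm held, sun turns y): ω_ring = −(30/72)·y, ω_arm = 0
boundary: total ω_sun = x + y = 0 and total ω_ring = x − (30/72)·y = 1  ⇒  y = -12/17, x = 12/17
row 2 ring = −(30/72)·(-12/17) = 5/17
totals (row 1 + row 2): sun 12/17 + (-12/17) = 0, ring 12/17 + 5/17 = 1, arm 12/17 + 0 = 12/17
asked cell (row2, ring) = 5/17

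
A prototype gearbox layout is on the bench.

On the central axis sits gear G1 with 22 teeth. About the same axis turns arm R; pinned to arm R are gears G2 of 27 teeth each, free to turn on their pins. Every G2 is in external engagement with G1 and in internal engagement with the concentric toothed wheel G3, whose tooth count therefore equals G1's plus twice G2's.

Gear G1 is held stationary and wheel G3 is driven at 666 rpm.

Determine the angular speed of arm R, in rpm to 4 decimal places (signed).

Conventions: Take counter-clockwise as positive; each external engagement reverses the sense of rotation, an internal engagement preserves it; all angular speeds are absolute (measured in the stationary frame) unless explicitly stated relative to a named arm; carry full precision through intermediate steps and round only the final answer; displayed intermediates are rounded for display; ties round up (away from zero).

+516.4898 rpm

recognized (axles ride arm R): planetary set, 22/27/76 teeth
normalise by the input: solve with ω_ring = 1, then scale by 666 rpm
ring teeth: 22 + 2·27 = 76
22(ω_sun−ω_arm) = −76(ω_ring−ω_arm),  ω_sun = 0, ω_ring = 1
22(0−ω_arm) = −76(1−ω_arm)  ⇒  98·ω_arm = 76  ⇒  ω_arm = 38/49
scale: ω_arm = 38/49 × 666 rpm = +516.4898 rpm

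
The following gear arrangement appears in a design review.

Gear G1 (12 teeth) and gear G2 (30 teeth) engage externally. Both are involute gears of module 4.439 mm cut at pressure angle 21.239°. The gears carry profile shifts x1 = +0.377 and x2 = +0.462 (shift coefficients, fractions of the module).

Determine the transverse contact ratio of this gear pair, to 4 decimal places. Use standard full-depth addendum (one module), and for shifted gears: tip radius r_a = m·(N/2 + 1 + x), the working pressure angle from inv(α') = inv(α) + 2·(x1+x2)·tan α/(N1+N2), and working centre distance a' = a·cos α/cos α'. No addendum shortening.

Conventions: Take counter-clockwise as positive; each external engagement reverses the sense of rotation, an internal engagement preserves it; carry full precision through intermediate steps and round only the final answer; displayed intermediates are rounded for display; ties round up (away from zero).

recognized (one external pair, fixed centres): single-mesh tooth geometry, m = 4.439, N1 = 12, N2 = 30
base radii: r_b1 = 24.824950, r_b2 = 62.062376
tip radii: r_a1 = 32.746503, r_a2 = 73.074818
inv(α') = inv(21.239°) + 2·(+0.377+0.462)·tan α/(12+30) = 0.03349505  ⇒  α' = 25.89062°
a' = a·cos α / cos α' = 93.2190·cos 21.239°/cos 25.89062° = 96.581257
action lengths: √(r_a1²−r_b1²) = 21.355451, √(r_a2²−r_b2²) = 38.577072
base pitch p_b = π·m·cos α = 12.998314
CR = (21.355451 + 38.577072 − 96.581257·sin 25.89062°)/12.998314 = 1.366322
contact ratio ≈ 1.3663

1.3663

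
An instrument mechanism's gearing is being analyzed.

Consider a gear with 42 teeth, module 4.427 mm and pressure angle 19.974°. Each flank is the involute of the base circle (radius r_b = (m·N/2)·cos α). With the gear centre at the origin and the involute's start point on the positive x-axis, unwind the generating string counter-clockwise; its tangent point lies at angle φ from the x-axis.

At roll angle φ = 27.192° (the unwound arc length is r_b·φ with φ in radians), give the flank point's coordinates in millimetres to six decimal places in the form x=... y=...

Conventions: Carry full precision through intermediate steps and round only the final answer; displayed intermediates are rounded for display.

x=96.667601 y=3.043737

recognized (one wheel, involute flank): single-mesh tooth geometry, m = 4.427, N = 42
pitch radius r_p = m·N/2 = 4.427·42/2 = 92.967000
base radius r_b = r_p·cos α = 92.967000·cos 19.974° = 87.374824
roll angle φ = 27.192° = 0.47458993 rad
x = r_b·(cos φ + φ·sin φ) = 96.667601
y = r_b·(sin φ − φ·cos φ) = 3.043737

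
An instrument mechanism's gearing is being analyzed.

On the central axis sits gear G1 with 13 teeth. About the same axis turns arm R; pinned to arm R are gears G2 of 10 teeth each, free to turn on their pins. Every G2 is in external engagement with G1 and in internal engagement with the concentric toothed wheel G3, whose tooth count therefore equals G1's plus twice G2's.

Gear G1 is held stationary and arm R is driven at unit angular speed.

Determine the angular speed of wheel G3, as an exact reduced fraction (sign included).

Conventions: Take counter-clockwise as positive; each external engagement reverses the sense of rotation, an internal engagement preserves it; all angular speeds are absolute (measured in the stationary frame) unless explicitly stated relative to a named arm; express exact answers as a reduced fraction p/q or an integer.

46/33

recognized (axles ride arm R): planetary set, 13/10/33 teeth
ring teeth: 13 + 2·10 = 33
13(ω_sun−ω_arm) = −33(ω_ring−ω_arm),  ω_sun = 0, ω_arm = 1
ω_ring = 1 − (13/33)(0−1) = 46/33
exact speed ratio = 46/33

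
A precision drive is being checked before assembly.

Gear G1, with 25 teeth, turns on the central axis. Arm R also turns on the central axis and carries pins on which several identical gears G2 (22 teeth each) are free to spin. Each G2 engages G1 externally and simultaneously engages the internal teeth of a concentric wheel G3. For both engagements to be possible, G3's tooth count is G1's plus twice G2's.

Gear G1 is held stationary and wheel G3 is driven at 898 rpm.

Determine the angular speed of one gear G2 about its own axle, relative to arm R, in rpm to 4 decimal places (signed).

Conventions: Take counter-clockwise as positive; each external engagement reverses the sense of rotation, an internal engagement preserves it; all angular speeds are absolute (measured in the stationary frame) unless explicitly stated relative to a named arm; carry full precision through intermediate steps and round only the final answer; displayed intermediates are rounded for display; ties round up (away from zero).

recognized (axles ride arm R): planetary set, 25/22/69 teeth
normalise by the input: solve with ω_ring = 1, then scale by 898 rpm
ring teeth: 25 + 2·22 = 69
25(ω_sun−ω_arm) = −69(ω_ring−ω_arm),  ω_sun = 0, ω_ring = 1
25(0−ω_arm) = −69(1−ω_arm)  ⇒  94·ω_arm = 69  ⇒  ω_arm = 69/94
sun–planet mesh: 25·(0−69/94) = −22·(ω_p−ω_arm)  ⇒  ω_p−ω_arm = 1725/2068
scale: ω_p−ω_arm = 1725/2068 × 898 rpm = +749.0571 rpm

+749.0571 rpm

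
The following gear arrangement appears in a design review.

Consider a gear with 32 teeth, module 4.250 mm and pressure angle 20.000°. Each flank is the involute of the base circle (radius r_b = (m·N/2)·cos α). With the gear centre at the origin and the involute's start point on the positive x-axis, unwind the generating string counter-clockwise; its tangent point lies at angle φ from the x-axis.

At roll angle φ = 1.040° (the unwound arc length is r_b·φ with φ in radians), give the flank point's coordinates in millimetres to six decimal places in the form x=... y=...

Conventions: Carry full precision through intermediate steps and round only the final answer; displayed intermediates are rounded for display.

single-mesh involute tooth geometry (32T wheel at module 4.250)
pitch radius r_p = m·N/2 = 4.250·32/2 = 68.000000
base radius r_b = r_p·cos α = 68.000000·cos 20.000° = 63.899098
roll angle φ = 1.040° = 0.01815142 rad
x = r_b·(cos φ + φ·sin φ) = 63.909624
y = r_b·(sin φ − φ·cos φ) = 0.000127

x=63.909624 y=0.000127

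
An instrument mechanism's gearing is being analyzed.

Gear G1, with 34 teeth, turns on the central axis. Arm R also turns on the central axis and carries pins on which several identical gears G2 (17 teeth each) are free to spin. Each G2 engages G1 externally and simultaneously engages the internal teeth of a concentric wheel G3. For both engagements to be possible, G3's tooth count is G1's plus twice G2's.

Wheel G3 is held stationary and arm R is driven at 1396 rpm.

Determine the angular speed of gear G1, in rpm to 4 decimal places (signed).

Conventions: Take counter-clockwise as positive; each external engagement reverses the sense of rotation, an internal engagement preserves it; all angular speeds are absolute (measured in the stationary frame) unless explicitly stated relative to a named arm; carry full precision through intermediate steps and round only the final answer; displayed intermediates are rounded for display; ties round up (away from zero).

class = planetary set [G3 = 34+2·17 = 68; Willis about the carrier]
normalise by the input: solve with ω_arm = 1, then scale by 1396 rpm
ring teeth: 34 + 2·17 = 68
34(ω_sun−ω_arm) = −68(ω_ring−ω_arm),  ω_ring = 0, ω_arm = 1
ω_sun = 1 − (68/34)(0−1) = 3
scale: ω_sun = 3 × 1396 rpm = +4188.0000 rpm

+4188.0000 rpm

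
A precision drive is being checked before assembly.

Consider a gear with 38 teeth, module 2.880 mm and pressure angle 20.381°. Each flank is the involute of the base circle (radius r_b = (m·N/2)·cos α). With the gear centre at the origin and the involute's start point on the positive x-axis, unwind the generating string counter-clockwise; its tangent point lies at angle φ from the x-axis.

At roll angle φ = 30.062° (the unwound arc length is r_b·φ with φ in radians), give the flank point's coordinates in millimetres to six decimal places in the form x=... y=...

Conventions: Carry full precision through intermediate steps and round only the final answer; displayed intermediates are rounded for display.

class = single-mesh tooth geometry [base-circle involute, m = 2.880, 38T]
pitch radius r_p = m·N/2 = 2.880·38/2 = 54.720000
base radius r_b = r_p·cos α = 54.720000·cos 20.381° = 51.294393
roll angle φ = 30.062° = 0.52468088 rad
x = r_b·(cos φ + φ·sin φ) = 57.876275
y = r_b·(sin φ − φ·cos φ) = 2.402322

x=57.876275 y=2.402322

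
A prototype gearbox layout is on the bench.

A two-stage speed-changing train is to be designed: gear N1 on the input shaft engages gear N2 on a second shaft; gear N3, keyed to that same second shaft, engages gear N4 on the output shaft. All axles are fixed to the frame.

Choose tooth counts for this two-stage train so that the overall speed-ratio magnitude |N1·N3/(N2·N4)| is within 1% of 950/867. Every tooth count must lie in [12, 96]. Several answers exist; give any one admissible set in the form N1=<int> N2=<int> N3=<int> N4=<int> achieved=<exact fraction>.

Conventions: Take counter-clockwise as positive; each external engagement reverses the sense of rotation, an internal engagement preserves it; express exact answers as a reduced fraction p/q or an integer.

class = fixed-axis compound train [2-stage, 950/867 wanted]
target = 950/867 in lowest terms: an exact hit needs N1·N3 = k·950 and N2·N4 = k·867 for one integer k, every count in [12, 96]; additionally prefer no 1:1 stage (N1 ≠ N2, N3 ≠ N4)
k = 1: N1·N3 = 950 = 19·50, N2·N4 = 867 = 17·51
achieved = 19·50/(17·51) = 950/867; |achieved − target| = 0 ≤ 19/1734 ✓

N1=19 N2=17 N3=50 N4=51 achieved=950/867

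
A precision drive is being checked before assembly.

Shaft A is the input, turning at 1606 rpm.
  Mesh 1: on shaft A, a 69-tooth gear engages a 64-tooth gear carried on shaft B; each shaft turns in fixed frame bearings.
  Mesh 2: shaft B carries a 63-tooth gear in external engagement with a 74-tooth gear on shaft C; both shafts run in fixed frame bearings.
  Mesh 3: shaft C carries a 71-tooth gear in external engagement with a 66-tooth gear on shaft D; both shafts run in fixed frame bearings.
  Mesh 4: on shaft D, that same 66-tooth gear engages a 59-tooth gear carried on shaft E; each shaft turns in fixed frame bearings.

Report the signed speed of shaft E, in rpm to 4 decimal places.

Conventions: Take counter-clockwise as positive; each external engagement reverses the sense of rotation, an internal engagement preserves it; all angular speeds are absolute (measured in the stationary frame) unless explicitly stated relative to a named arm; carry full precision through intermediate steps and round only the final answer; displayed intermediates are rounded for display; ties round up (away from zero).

+1773.9028 rpm

topology: fixed-axis compound train — 4 meshes, A→E
mesh 1 [69T→64T]: ω = 1606.0000×69/64 = 1731.4688 rpm, sense flips to −
mesh 2 [63T→74T]: ω = 1731.4688×63/74 = 1474.0883 rpm, sense flips to +
mesh 3 [71T→66T]: ω = 1474.0883×71/66 = 1585.7616 rpm, sense flips to −
mesh 4 [66T→59T]: ω = 1585.7616×66/59 = 1773.9028 rpm, sense flips to +
signed output speed = +1773.9028 rpm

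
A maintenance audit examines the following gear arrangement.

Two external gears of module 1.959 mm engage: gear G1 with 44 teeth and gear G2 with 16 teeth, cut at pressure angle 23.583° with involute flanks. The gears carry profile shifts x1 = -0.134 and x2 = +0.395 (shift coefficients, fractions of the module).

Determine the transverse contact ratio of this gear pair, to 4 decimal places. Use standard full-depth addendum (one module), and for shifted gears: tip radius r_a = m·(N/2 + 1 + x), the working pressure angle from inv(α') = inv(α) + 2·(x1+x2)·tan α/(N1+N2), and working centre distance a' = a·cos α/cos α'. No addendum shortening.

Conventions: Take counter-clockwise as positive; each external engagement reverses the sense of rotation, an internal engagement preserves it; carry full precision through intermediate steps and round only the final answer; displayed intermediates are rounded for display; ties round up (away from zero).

1.4006

single-mesh involute tooth geometry (44T engaging 16T at module 1.959)
base radii: r_b1 = 39.498519, r_b2 = 14.363098
tip radii: r_a1 = 44.794494, r_a2 = 18.404805
inv(α') = inv(23.583°) + 2·(-0.134+0.395)·tan α/(44+16) = 0.02873283  ⇒  α' = 24.66760°
a' = a·cos α / cos α' = 58.7700·cos 23.583°/cos 24.66760° = 59.270374
action lengths: √(r_a1²−r_b1²) = 21.128505, √(r_a2²−r_b2²) = 11.508183
base pitch p_b = π·m·cos α = 5.640375
CR = (21.128505 + 11.508183 − 59.270374·sin 24.66760°)/5.640375 = 1.400617
contact ratio ≈ 1.4006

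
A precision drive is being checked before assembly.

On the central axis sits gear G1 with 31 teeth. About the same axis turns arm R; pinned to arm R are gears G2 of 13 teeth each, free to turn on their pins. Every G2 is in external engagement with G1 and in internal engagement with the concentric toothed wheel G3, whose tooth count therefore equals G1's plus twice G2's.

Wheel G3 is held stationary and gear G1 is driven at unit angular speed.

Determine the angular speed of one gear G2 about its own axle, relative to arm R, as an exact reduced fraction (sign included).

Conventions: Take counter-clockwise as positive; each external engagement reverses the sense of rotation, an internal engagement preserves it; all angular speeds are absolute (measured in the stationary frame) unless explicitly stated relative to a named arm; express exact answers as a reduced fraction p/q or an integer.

recognized (axles ride arm R): planetary set, 31/13/57 teeth
ring teeth: 31 + 2·13 = 57
31(ω_sun−ω_arm) = −57(ω_ring−ω_arm),  ω_ring = 0, ω_sun = 1
31(1−ω_arm) = −57(0−ω_arm)  ⇒  88·ω_arm = 31  ⇒  ω_arm = 31/88
sun–planet mesh: 31·(1−31/88) = −13·(ω_p−ω_arm)  ⇒  ω_p−ω_arm = -1767/1144
exact speed ratio = -1767/1144

-1767/1144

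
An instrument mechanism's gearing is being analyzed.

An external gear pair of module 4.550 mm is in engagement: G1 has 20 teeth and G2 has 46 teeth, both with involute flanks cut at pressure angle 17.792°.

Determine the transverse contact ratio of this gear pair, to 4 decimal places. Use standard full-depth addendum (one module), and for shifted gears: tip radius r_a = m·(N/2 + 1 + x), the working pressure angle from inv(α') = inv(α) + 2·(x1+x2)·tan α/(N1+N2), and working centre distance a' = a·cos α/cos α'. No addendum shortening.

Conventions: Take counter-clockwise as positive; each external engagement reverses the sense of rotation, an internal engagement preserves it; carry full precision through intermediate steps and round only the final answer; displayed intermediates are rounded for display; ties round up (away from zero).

class = single-mesh tooth geometry [involute pair 20T × 46T, m = 4.550]
base radii: r_b1 = 43.323829, r_b2 = 99.644807
tip radii: r_a1 = 50.050000, r_a2 = 109.200000
no profile shift: α' = α, a' = a
action lengths: √(r_a1²−r_b1²) = 25.060893, √(r_a2²−r_b2²) = 44.671607
base pitch p_b = π·m·cos α = 13.610582
CR = (25.060893 + 44.671607 − 150.150000·sin 17.79200°)/13.610582 = 1.752483
contact ratio ≈ 1.7525

1.7525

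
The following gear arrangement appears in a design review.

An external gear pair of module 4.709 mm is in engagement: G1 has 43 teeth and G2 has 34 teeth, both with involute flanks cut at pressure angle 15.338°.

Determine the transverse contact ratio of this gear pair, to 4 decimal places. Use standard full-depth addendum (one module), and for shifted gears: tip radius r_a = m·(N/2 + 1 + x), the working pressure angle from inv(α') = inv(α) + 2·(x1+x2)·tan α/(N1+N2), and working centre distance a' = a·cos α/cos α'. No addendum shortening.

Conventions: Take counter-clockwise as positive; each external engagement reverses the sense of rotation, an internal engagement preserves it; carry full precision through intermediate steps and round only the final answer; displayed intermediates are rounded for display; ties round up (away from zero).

1.9754

single-mesh involute tooth geometry (43T engaging 34T at module 4.709)
base radii: r_b1 = 97.637429, r_b2 = 77.201688
tip radii: r_a1 = 105.952500, r_a2 = 84.762000
no profile shift: α' = α, a' = a
action lengths: √(r_a1²−r_b1²) = 41.144437, √(r_a2²−r_b2²) = 34.992799
base pitch p_b = π·m·cos α = 14.266839
CR = (41.144437 + 34.992799 − 181.296500·sin 15.33800°)/14.266839 = 1.975351
contact ratio ≈ 1.9754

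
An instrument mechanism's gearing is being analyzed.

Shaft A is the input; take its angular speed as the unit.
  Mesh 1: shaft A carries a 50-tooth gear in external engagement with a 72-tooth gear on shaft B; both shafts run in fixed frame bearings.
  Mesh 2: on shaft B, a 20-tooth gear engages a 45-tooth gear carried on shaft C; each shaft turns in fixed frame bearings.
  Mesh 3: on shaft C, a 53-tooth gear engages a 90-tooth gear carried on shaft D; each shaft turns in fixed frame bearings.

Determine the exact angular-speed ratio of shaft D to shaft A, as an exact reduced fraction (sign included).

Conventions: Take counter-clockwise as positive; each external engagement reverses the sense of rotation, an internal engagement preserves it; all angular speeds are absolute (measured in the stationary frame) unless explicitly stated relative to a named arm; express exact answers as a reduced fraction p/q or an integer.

class = fixed-axis compound train [3 meshes; 3 ratios multiply, 3 sense flips]
mesh 1 [50T→72T]: running ratio 25/36, sense −
mesh 2 [20T→45T]: running ratio 25/81, sense +
mesh 3 [53T→90T]: running ratio 265/1458, sense −
ω_out/ω_in = -265/1458

-265/1458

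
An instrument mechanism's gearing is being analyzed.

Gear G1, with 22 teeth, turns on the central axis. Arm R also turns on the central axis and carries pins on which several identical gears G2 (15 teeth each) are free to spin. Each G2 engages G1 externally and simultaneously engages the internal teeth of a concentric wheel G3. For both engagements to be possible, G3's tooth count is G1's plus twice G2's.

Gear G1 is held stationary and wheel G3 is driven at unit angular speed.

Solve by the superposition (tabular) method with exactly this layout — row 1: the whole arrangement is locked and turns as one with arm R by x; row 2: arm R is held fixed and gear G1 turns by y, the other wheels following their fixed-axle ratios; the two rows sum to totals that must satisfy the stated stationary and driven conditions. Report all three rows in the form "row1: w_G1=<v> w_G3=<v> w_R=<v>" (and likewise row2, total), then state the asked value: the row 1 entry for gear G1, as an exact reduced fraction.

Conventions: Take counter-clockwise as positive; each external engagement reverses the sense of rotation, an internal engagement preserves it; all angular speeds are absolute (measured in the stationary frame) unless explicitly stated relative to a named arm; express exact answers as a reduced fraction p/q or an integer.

row1: w_G1=26/37 w_G3=26/37 w_R=26/37
row2: w_G1=-26/37 w_G3=11/37 w_R=0
total: w_G1=0 w_G3=1 w_R=26/37
asked value: 26/37

topology: planetary set — G1 22T / G2 15T / G3 52T, arm = carrier (Willis)
row 1: whole set turns with the arm by x
row 2 — arm fixed, fixed-axis ratios: sun y, ring −(22/52)·y, arm 0
boundary: total ω_sun = x + y = 0 and total ω_ring = x − (22/52)·y = 1  ⇒  y = -26/37, x = 26/37
row 2 ring = −(22/52)·(-26/37) = 11/37
totals (row 1 + row 2): sun 26/37 + (-26/37) = 0, ring 26/37 + 11/37 = 1, arm 26/37 + 0 = 26/37
asked cell (row1, sun) = 26/37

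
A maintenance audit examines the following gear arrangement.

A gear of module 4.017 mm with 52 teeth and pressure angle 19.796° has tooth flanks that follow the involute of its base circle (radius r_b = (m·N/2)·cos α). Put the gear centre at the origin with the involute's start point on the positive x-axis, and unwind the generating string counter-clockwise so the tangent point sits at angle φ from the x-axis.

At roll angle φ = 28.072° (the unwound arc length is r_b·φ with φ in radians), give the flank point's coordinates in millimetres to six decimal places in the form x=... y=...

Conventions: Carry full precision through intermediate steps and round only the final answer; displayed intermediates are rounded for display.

topology: single-mesh involute geometry — m = 4.017, N = 52
pitch radius r_p = m·N/2 = 4.017·52/2 = 104.442000
base radius r_b = r_p·cos α = 104.442000·cos 19.796° = 98.269939
roll angle φ = 28.072° = 0.48994883 rad
x = r_b·(cos φ + φ·sin φ) = 109.366327
y = r_b·(sin φ − φ·cos φ) = 3.760888

x=109.366327 y=3.760888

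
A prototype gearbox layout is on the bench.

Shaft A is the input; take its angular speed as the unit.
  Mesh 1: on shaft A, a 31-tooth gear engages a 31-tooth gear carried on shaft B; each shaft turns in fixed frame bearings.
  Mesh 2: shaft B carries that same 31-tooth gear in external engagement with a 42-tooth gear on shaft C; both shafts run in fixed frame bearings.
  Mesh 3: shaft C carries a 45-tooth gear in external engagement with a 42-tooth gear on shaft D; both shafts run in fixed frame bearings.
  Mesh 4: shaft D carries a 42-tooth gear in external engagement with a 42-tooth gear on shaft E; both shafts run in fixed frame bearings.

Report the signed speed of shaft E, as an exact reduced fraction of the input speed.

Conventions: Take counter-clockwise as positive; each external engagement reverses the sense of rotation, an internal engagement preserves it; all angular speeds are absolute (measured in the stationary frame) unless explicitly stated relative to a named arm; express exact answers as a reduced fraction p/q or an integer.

4-mesh fixed-axis compound train (all bearings frame-fixed)
mesh 1 [31T→31T]: |ω|/ω_in = 1×31/31 = 1, sense flips to −
mesh 2 [31T→42T]: |ω|/ω_in = 1×31/42 = 31/42, sense flips to +
mesh 3 [45T→42T]: |ω|/ω_in = (31/42)×45/42 = 155/196, sense flips to −
mesh 4 [42T→42T]: |ω|/ω_in = (155/196)×42/42 = 155/196, sense flips to +
signed output speed (× input speed) = 155/196

155/196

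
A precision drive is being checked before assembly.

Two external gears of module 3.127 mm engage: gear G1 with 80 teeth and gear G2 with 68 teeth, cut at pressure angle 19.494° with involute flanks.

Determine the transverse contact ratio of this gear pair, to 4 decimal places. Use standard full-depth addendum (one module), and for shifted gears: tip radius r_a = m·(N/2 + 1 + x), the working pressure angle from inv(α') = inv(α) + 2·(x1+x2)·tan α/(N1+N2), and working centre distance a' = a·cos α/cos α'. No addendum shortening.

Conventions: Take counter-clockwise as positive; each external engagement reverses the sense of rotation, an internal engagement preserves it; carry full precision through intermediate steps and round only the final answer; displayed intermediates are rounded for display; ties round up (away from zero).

1.8458

recognized (one external pair, fixed centres): single-mesh tooth geometry, m = 3.127, N1 = 80, N2 = 68
base radii: r_b1 = 117.909969, r_b2 = 100.223474
tip radii: r_a1 = 128.207000, r_a2 = 109.445000
no profile shift: α' = α, a' = a
action lengths: √(r_a1²−r_b1²) = 50.341573, √(r_a2²−r_b2²) = 43.971164
base pitch p_b = π·m·cos α = 9.260627
CR = (50.341573 + 43.971164 − 231.398000·sin 19.49400°)/9.260627 = 1.845808
contact ratio ≈ 1.8458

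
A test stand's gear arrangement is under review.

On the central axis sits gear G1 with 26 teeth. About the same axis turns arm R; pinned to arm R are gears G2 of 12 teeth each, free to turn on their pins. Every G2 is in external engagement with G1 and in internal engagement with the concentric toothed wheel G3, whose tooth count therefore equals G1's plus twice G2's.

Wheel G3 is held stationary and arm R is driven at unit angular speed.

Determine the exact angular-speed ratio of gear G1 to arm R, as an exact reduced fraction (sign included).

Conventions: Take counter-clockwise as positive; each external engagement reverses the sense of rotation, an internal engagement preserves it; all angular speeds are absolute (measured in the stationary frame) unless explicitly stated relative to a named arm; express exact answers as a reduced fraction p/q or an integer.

planetary set (26T centre, 12T on arm, 50T internal) — Willis relation
ring teeth: 26 + 2·12 = 50
26(ω_sun−ω_arm) = −50(ω_ring−ω_arm),  ω_ring = 0, ω_arm = 1
ω_sun = 1 − (50/26)(0−1) = 38/13
ω_out/ω_in = 38/13

38/13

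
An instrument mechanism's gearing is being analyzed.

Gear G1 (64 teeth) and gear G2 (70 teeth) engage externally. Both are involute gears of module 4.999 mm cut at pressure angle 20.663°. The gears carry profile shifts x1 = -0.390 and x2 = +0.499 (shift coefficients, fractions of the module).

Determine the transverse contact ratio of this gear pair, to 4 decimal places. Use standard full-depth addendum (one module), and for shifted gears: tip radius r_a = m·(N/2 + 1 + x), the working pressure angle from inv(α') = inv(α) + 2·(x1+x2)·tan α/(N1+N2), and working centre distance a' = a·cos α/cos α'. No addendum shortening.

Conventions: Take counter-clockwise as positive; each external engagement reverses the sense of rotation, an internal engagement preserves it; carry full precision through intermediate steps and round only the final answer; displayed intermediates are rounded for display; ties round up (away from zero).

topology: single-mesh involute geometry — m = 4.999, 64T/70T pair
base radii: r_b1 = 149.677594, r_b2 = 163.709869
tip radii: r_a1 = 163.017390, r_a2 = 182.458501
inv(α') = inv(20.663°) + 2·(-0.390+0.499)·tan α/(64+70) = 0.01710687  ⇒  α' = 20.90700°
a' = a·cos α / cos α' = 334.9330·cos 20.663°/cos 20.90700° = 335.474826
action lengths: √(r_a1²−r_b1²) = 64.585503, √(r_a2²−r_b2²) = 80.561674
base pitch p_b = π·m·cos α = 14.694563
CR = (64.585503 + 80.561674 − 335.474826·sin 20.90700°)/14.694563 = 1.730727
contact ratio ≈ 1.7307

1.7307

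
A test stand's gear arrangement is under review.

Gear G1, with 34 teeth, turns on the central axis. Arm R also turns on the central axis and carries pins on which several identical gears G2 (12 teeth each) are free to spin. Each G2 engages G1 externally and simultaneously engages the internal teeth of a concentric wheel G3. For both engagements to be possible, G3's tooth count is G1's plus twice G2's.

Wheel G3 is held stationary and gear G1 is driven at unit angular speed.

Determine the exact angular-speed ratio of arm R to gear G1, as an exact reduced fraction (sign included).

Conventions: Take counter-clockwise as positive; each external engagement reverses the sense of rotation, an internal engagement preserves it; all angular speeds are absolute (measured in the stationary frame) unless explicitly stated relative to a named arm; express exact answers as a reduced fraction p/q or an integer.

17/46

planetary set (34T centre, 12T on arm, 58T internal) — Willis relation
ring teeth: 34 + 2·12 = 58
34(ω_sun−ω_arm) = −58(ω_ring−ω_arm),  ω_ring = 0, ω_sun = 1
34(1−ω_arm) = −58(0−ω_arm)  ⇒  92·ω_arm = 34  ⇒  ω_arm = 17/46
ω_out/ω_in = 17/46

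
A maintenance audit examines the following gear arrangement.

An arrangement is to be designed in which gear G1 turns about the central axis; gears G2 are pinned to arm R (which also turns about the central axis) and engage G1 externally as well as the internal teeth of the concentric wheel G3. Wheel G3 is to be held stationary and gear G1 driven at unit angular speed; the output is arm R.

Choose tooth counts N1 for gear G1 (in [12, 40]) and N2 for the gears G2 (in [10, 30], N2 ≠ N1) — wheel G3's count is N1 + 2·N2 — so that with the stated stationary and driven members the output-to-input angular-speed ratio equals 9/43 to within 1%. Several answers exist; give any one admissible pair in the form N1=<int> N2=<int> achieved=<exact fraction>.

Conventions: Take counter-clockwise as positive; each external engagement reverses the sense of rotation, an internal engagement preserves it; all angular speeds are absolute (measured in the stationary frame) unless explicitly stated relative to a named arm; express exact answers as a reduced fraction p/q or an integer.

topology: planetary set — design target 9/43, arm = carrier (Willis)
Willis with ω_ring = 0: ω_arm/ω_sun = N1/(N1+N3); set equal to 9/43  ⇒  N3/N1 = 1/(9/43) − 1 = 34/9
N3 = N1 + 2·N2  ⇒  N2/N1 = (N3/N1 − 1)/2 = (34/9 − 1)/2 = 25/18
smallest multiple with N1 ≥ 12 and N2 ≥ 10: k = 1  ⇒  N1 = 1·18 = 18, N2 = 1·25 = 25 (N1 ≤ 40, N2 ≤ 30, N2 ≠ N1 ✓), N3 = 18 + 2·25 = 68
check: N1/(N1+N3) with N1 = 18, N3 = 68 gives 9/43; |achieved − target| = 0 ≤ 9/4300 ✓

N1=18 N2=25 achieved=9/43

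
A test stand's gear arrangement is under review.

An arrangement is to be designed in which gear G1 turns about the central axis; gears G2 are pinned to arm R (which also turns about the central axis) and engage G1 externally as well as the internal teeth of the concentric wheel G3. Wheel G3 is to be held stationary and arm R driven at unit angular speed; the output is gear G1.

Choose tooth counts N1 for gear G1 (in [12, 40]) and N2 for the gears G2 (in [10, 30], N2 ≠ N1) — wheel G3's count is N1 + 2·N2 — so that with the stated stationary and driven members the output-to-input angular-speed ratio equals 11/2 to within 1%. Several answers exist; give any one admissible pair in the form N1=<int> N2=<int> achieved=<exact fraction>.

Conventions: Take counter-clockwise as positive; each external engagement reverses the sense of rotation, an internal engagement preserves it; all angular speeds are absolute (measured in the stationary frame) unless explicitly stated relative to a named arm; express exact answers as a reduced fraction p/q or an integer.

topology: planetary set — design target 11/2, arm = carrier (Willis)
Willis with ω_ring = 0: ω_sun/ω_arm = (N1+N3)/N1; set equal to 11/2  ⇒  N3/N1 = 11/2 − 1 = 9/2
N3 = N1 + 2·N2  ⇒  N2/N1 = (N3/N1 − 1)/2 = (9/2 − 1)/2 = 7/4
smallest multiple with N1 ≥ 12 and N2 ≥ 10: k = 3  ⇒  N1 = 3·4 = 12, N2 = 3·7 = 21 (N1 ≤ 40, N2 ≤ 30, N2 ≠ N1 ✓), N3 = 12 + 2·21 = 54
check: (N1+N3)/N1 with N1 = 12, N3 = 54 gives 11/2; |achieved − target| = 0 ≤ 11/200 ✓

N1=12 N2=21 achieved=11/2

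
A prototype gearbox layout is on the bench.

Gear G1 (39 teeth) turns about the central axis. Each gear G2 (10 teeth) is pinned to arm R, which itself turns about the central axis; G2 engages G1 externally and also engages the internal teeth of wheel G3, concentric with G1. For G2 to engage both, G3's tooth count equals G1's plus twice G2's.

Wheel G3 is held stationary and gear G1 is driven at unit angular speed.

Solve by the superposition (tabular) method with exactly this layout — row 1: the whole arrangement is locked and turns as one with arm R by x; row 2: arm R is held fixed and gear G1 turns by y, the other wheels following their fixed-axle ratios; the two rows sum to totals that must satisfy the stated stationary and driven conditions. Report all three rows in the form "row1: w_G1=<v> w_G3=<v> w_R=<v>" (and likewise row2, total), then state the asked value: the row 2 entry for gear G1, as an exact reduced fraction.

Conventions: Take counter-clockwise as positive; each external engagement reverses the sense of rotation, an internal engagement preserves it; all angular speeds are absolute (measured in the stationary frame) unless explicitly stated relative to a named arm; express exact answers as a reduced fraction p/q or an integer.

row1: w_G1=39/98 w_G3=39/98 w_R=39/98
row2: w_G1=59/98 w_G3=-39/98 w_R=0
total: w_G1=1 w_G3=0 w_R=39/98
asked value: 59/98

class = planetary set [G3 = 39+2·10 = 59; Willis about the carrier]
row 1 (train locked, turned with arm): all members turn x
superposition row 2 [arm held]: sun y, ring −(39/59)·y, arm 0
boundary: total ω_ring = x − (39/59)·y = 0 and total ω_sun = x + y = 1  ⇒  y = 59/98, x = 39/98
row 2 ring = −(39/59)·59/98 = -39/98
totals (row 1 + row 2): sun 39/98 + 59/98 = 1, ring 39/98 + (-39/98) = 0, arm 39/98 + 0 = 39/98
asked cell (row2, sun) = 59/98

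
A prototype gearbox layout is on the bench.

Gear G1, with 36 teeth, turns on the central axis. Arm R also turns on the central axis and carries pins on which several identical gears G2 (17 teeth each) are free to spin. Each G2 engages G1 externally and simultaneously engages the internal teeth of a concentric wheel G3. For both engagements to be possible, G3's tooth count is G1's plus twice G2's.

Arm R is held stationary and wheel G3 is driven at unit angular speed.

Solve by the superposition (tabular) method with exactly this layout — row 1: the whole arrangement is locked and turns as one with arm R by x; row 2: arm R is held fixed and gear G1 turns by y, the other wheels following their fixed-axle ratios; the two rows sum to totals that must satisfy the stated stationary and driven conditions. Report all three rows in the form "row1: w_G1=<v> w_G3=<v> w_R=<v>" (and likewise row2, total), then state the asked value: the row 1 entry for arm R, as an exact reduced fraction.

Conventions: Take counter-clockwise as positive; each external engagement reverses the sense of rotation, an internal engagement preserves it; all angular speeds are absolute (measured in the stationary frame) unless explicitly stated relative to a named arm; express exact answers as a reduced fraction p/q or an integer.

row1: w_G1=0 w_G3=0 w_R=0
row2: w_G1=-35/18 w_G3=1 w_R=0
total: w_G1=-35/18 w_G3=1 w_R=0
asked value: 0

planetary set (36T centre, 17T on arm, 70T internal) — Willis relation
row 1: whole set turns with the arm by x
row 2 (arm held, sun turns y): ω_ring = −(36/70)·y, ω_arm = 0
boundary: total ω_arm = x = 0 and total ω_ring = x − (36/70)·y = 1  ⇒  y = -35/18, x = 0
row 2 ring = −(36/70)·(-35/18) = 1
totals (row 1 + row 2): sun 0 + (-35/18) = -35/18, ring 0 + 1 = 1, arm 0 + 0 = 0
asked cell (row1, arm) = 0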